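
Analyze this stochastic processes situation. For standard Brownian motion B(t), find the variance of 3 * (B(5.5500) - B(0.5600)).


Var(alpha*(B(t)-B(s))) = alpha^2 * (t-s)
= 3^2 * (5.5500 - 0.5600)
= 9 * 4.9900
= 44.9100

44.9100


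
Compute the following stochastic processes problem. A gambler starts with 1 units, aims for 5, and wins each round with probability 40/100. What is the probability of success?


Gambler's ruin formula:
r = q/p = 0.6000/0.4000 = 1.5000
P(win) = (1 - r^i)/(1 - r^N)
= (1 - 1.5000^1)/(1 - 1.5000^5)
= 0.0758

0.0758


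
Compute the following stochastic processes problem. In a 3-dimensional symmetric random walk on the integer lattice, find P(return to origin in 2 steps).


P(return in 2 steps) = P(reverse first step) = 1/(2d)
= 1/6
= 0.1667

0.1667


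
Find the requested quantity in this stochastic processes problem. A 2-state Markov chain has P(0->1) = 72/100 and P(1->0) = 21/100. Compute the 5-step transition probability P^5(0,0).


Computing P^5 by matrix multiplication.
P = [[0.2800, 0.7200], [0.2100, 0.7900]]
After raising P to the power 5:
P^5(0,0) = 0.2258

0.2258


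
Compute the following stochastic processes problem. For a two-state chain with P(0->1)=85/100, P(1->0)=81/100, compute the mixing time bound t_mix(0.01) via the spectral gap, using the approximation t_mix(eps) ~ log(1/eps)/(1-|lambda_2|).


lambda_2 = |1 - p01 - p10| = |1 - 0.8500 - 0.8100| = 0.6600
t_mix ~ log(1/eps)/(1 - |lambda_2|)
= log(100)/(1 - 0.6600) = 4.6052/0.3400
= 13.5446

13.5446


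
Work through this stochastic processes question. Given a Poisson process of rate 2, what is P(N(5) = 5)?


P(N(t)=k) = (lambda*t)^k * exp(-lambda*t) / k!
lambda*t = 10
= 10^5 * exp(-10) / 5!
= 100000 * 4.5400e-05 / 120
= 0.0378

0.0378


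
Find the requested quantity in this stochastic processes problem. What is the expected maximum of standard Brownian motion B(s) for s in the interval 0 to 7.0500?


E(max B(s)) = sqrt(2t/pi)
= sqrt(2*7.0500/pi)
= sqrt(4.4882)
= 2.1185

2.1185


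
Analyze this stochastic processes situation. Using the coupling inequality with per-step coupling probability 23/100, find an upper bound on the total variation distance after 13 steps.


TV distance bound <= (1-delta)^n
= (1 - 0.2300)^13
= 0.7700^13
= 0.0334

0.0334


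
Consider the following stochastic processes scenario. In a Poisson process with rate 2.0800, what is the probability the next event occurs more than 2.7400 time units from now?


P(X > t) = exp(-lambda * t)
= exp(-2.0800 * 2.7400)
= exp(-5.6992) = 0.0033

0.0033


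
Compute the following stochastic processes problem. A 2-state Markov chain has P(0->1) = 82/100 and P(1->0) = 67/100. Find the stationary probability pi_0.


Stationary distribution: pi_0 = p10/(p01+p10), pi_1 = p01/(p01+p10)
p01 = 0.8200, p10 = 0.6700
pi_0 = 0.4497

0.4497


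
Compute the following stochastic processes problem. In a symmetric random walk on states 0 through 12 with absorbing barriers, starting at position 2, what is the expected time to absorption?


For symmetric RW on 0,...,N with absorbing barriers, E(i) = i*(N-i)
E(2) = 2 * 10 = 20

20


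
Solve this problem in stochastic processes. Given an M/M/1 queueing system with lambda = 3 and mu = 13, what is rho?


rho = lambda/mu
= 3/13
= 0.2308

0.2308


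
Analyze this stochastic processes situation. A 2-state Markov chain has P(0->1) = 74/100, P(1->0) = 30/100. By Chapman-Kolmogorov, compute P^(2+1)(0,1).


P^3 = P^2 * P^1
Computing via matrix multiplication of the transition matrix.
Entry (0,1) of P^3 = 0.7116

0.7116


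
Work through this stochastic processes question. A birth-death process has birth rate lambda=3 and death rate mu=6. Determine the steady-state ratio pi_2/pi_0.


For birth-death process, pi_n/pi_0 = (lambda/mu)^n
= (3/6)^2
= 0.2500

0.2500


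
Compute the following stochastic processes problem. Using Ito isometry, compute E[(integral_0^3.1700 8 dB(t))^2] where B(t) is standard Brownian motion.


By Ito isometry: E[(int f dB)^2] = int f^2 dt
= 8^2 * 3.1700
= 64 * 3.1700 = 202.8800

202.8800


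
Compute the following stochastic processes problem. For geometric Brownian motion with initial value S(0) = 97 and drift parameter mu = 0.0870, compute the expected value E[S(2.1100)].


E[S(t)] = S(0) * exp(mu * t)
= 97 * exp(0.0870 * 2.1100)
= 97 * 1.2015
= 116.5454

116.5454


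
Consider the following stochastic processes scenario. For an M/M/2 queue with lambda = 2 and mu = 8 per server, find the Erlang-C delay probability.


a = lambda/mu = 0.2500
rho = a/c = 0.1250
Erlang-C formula applied:
C(c,a) = 0.0278

0.0278


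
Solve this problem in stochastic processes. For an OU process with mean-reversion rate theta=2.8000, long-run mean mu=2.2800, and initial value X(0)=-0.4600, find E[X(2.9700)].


E[X(t)] = mu + (X(0) - mu)*exp(-theta*t)
= 2.2800 + (-0.4600 - 2.2800)*exp(-2.8000*2.9700)
= 2.2800 + -2.7400 * 2.4457e-04
= 2.2793

2.2793


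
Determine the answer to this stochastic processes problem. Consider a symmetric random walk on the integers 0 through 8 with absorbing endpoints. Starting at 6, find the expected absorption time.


For symmetric RW on 0,...,N with absorbing barriers, E(i) = i*(N-i)
E(6) = 6 * 2 = 12

12


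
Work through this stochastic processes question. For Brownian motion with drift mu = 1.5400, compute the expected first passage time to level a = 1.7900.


Expected first passage time = a/mu
= 1.7900/1.5400
= 1.1623

1.1623


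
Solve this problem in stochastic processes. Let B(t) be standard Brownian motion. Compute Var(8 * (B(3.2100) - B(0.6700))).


Var(alpha*(B(t)-B(s))) = alpha^2 * (t-s)
= 8^2 * (3.2100 - 0.6700)
= 64 * 2.5400
= 162.5600

162.5600


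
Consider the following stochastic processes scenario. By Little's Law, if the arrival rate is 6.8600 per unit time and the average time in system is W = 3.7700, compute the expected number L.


Little's Law: L = lambda * W
= 6.8600 * 3.7700
= 25.8622

25.8622


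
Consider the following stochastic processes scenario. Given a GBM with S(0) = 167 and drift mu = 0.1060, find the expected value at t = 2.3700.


E[S(t)] = S(0) * exp(mu * t)
= 167 * exp(0.1060 * 2.3700)
= 167 * 1.2856
= 214.6940

214.6940


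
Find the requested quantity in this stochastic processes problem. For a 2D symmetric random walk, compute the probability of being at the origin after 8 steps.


P = C(8,4)^2 / 4^8
= 70^2 / 65536
= 4900 / 65536
= 0.0748

0.0748


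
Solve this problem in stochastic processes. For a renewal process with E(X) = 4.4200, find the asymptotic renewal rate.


Long-run renewal rate = 1/E(X)
= 1/4.4200
= 0.2262

0.2262


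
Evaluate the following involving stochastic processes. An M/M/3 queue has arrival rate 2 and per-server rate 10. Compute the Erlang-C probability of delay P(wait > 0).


a = lambda/mu = 0.2000
rho = a/c = 0.0667
Erlang-C formula applied:
C(c,a) = 0.0012

0.0012


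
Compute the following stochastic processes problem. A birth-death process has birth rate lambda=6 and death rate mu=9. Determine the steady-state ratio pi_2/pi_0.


For birth-death process, pi_n/pi_0 = (lambda/mu)^n
= (6/9)^2
= 0.4444

0.4444


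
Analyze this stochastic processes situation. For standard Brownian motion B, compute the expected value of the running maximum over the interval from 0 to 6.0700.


E(max B(s)) = sqrt(2t/pi)
= sqrt(2*6.0700/pi)
= sqrt(3.8643)
= 1.9658

1.9658


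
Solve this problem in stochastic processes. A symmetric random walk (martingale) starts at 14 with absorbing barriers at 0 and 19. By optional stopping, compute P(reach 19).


By optional stopping theorem: E(M at tau) = M(0) = 14
P(hit 19)*19 + P(hit 0)*0 = 14
P(hit 19) = (14 - 0)/(19 - 0) = 14/19 = 0.7368

0.7368


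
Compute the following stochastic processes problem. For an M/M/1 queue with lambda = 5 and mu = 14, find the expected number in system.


rho = 5/14 = 0.3571
L = rho/(1-rho)
= 0.3571/0.6429
= 0.5556

0.5556


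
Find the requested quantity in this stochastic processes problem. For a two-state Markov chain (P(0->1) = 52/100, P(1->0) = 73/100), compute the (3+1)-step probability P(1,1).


P^4 = P^3 * P^1
Computing via matrix multiplication of the transition matrix.
Entry (1,1) of P^4 = 0.4183

0.4183


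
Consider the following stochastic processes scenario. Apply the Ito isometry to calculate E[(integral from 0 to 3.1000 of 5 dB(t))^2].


By Ito isometry: E[(int f dB)^2] = int f^2 dt
= 5^2 * 3.1000
= 25 * 3.1000 = 77.5000

77.5000


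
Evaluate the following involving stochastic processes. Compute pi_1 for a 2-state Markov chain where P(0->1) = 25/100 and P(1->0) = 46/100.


Stationary distribution: pi_0 = p10/(p01+p10), pi_1 = p01/(p01+p10)
p01 = 0.2500, p10 = 0.4600
pi_1 = 0.3521

0.3521


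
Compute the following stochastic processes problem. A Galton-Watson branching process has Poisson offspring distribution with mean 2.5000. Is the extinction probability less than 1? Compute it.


Since mu = 2.5000 > 1, extinction prob q < 1.
Solve s = exp(mu*(s-1)) iteratively.
q = 0.1074

0.1074


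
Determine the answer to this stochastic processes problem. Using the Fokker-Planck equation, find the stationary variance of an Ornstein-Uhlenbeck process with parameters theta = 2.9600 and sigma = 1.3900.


Stationary variance = sigma^2 / (2*theta)
= 1.3900^2 / (2*2.9600)
= 1.9321 / 5.9200
= 0.3264

0.3264


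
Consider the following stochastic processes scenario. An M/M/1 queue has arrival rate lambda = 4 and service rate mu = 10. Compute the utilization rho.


rho = lambda/mu
= 4/10
= 0.4000

0.4000


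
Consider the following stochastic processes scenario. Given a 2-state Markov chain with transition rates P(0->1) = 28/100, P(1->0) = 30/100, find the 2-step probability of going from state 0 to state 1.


Computing P^2 by matrix multiplication.
P = [[0.7200, 0.2800], [0.3000, 0.7000]]
After raising P to the power 2:
P^2(0,1) = 0.3976

0.3976


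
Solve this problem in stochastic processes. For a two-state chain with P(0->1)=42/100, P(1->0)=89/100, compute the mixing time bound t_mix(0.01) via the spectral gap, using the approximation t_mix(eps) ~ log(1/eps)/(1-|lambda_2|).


lambda_2 = |1 - p01 - p10| = |1 - 0.4200 - 0.8900| = 0.3100
t_mix ~ log(1/eps)/(1 - |lambda_2|)
= log(100)/(1 - 0.3100) = 4.6052/0.6900
= 6.6742

6.6742


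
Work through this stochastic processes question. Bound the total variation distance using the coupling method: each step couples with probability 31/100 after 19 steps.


TV distance bound <= (1-delta)^n
= (1 - 0.3100)^19
= 0.6900^19
= 8.6723e-04

8.6723e-04


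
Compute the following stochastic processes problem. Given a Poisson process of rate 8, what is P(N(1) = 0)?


P(N(t)=k) = (lambda*t)^k * exp(-lambda*t) / k!
lambda*t = 8
= 8^0 * exp(-8) / 0!
= 1 * 3.3546e-04 / 1
= 3.3546e-04

3.3546e-04


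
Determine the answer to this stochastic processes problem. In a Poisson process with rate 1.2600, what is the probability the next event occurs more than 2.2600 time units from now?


P(X > t) = exp(-lambda * t)
= exp(-1.2600 * 2.2600)
= exp(-2.8476) = 0.0580

0.0580


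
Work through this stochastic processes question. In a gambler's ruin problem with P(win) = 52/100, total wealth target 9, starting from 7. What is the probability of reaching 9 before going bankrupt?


Gambler's ruin formula:
r = q/p = 0.4800/0.5200 = 0.9231
P(win) = (1 - r^i)/(1 - r^N)
= (1 - 0.9231^7)/(1 - 0.9231^9)
= 0.8355

0.8355


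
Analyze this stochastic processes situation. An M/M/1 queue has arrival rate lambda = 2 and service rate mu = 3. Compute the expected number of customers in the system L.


rho = 2/3 = 0.6667
L = rho/(1-rho)
= 0.6667/0.3333
= 2.0000

2.0000


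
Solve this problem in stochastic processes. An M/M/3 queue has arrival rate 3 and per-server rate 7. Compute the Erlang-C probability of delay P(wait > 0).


a = lambda/mu = 0.4286
rho = a/c = 0.1429
Erlang-C formula applied:
C(c,a) = 0.0100

0.0100


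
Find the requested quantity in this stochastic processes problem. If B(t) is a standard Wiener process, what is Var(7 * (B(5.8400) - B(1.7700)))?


Var(alpha*(B(t)-B(s))) = alpha^2 * (t-s)
= 7^2 * (5.8400 - 1.7700)
= 49 * 4.0700
= 199.4300

199.4300


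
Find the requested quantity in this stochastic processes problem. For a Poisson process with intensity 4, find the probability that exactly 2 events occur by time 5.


P(N(t)=k) = (lambda*t)^k * exp(-lambda*t) / k!
lambda*t = 20
= 20^2 * exp(-20) / 2!
= 400 * 2.0612e-09 / 2
= 4.1223e-07

4.1223e-07


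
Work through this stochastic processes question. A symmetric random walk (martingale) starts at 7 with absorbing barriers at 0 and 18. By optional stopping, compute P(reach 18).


By optional stopping theorem: E(M at tau) = M(0) = 7
P(hit 18)*18 + P(hit 0)*0 = 7
P(hit 18) = (7 - 0)/(18 - 0) = 7/18 = 0.3889

0.3889


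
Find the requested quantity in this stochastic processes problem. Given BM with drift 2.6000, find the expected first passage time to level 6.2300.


Expected first passage time = a/mu
= 6.2300/2.6000
= 2.3962

2.3962


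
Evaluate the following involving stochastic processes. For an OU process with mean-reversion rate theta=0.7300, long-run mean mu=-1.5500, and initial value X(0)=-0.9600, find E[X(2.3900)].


E[X(t)] = mu + (X(0) - mu)*exp(-theta*t)
= -1.5500 + (-0.9600 - -1.5500)*exp(-0.7300*2.3900)
= -1.5500 + 0.5900 * 0.1747
= -1.4469

-1.4469


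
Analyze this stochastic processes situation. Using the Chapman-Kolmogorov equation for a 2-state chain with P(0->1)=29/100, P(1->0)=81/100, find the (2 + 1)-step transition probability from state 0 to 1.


P^3 = P^2 * P^1
Computing via matrix multiplication of the transition matrix.
Entry (0,1) of P^3 = 0.2639

0.2639


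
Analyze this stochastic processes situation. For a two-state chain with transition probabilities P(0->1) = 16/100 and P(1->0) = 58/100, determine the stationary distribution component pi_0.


Stationary distribution: pi_0 = p10/(p01+p10), pi_1 = p01/(p01+p10)
p01 = 0.1600, p10 = 0.5800
pi_0 = 0.7838

0.7838


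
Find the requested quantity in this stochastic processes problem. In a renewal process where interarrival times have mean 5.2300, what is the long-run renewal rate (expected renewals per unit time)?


Long-run renewal rate = 1/E(X)
= 1/5.2300
= 0.1912

0.1912


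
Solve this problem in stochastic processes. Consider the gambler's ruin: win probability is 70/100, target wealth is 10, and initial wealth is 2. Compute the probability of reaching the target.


Gambler's ruin formula:
r = q/p = 0.3000/0.7000 = 0.4286
P(win) = (1 - r^i)/(1 - r^N)
= (1 - 0.4286^2)/(1 - 0.4286^10)
= 0.8165

0.8165


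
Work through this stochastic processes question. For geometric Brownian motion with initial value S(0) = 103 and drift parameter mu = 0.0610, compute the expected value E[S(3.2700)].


E[S(t)] = S(0) * exp(mu * t)
= 103 * exp(0.0610 * 3.2700)
= 103 * 1.2208
= 125.7378

125.7378


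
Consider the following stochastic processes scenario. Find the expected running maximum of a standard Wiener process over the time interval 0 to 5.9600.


E(max B(s)) = sqrt(2t/pi)
= sqrt(2*5.9600/pi)
= sqrt(3.7943)
= 1.9479

1.9479


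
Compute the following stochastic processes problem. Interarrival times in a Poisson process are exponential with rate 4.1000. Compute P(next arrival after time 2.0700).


P(X > t) = exp(-lambda * t)
= exp(-4.1000 * 2.0700)
= exp(-8.4870) = 2.0613e-04

2.0613e-04


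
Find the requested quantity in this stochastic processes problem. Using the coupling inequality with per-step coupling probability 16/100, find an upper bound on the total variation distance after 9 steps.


TV distance bound <= (1-delta)^n
= (1 - 0.1600)^9
= 0.8400^9
= 0.2082

0.2082


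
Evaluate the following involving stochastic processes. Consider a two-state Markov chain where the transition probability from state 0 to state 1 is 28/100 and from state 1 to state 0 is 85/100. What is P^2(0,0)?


Computing P^2 by matrix multiplication.
P = [[0.7200, 0.2800], [0.8500, 0.1500]]
After raising P to the power 2:
P^2(0,0) = 0.7564

0.7564


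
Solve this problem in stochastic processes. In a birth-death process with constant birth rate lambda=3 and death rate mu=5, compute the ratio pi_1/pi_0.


For birth-death process, pi_n/pi_0 = (lambda/mu)^n
= (3/5)^1
= 0.6000

0.6000


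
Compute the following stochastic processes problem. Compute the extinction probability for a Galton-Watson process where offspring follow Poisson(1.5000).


Since mu = 1.5000 > 1, extinction prob q < 1.
Solve s = exp(mu*(s-1)) iteratively.
q = 0.4172

0.4172


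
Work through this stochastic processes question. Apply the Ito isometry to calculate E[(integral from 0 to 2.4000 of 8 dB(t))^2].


By Ito isometry: E[(int f dB)^2] = int f^2 dt
= 8^2 * 2.4000
= 64 * 2.4000 = 153.6000

153.6000


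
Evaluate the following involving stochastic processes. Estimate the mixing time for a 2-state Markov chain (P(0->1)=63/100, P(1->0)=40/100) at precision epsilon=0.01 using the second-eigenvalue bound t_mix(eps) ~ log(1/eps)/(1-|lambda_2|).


lambda_2 = |1 - p01 - p10| = |1 - 0.6300 - 0.4000| = 0.0300
t_mix ~ log(1/eps)/(1 - |lambda_2|)
= log(100)/(1 - 0.0300) = 4.6052/0.9700
= 4.7476

4.7476


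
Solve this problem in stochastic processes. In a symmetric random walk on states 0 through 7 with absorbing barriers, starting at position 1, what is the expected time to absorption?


For symmetric RW on 0,...,N with absorbing barriers, E(i) = i*(N-i)
E(1) = 1 * 6 = 6

6


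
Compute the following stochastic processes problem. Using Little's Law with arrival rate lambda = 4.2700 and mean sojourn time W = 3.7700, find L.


Little's Law: L = lambda * W
= 4.2700 * 3.7700
= 16.0979

16.0979


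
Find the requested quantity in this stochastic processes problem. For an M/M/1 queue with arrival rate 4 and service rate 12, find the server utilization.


rho = lambda/mu
= 4/12
= 0.3333

0.3333


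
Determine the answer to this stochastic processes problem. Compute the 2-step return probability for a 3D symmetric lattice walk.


P(return in 2 steps) = P(reverse first step) = 1/(2d)
= 1/6
= 0.1667

0.1667


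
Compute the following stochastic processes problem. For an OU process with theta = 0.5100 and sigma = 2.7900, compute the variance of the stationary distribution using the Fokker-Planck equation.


Stationary variance = sigma^2 / (2*theta)
= 2.7900^2 / (2*0.5100)
= 7.7841 / 1.0200
= 7.6315

7.6315


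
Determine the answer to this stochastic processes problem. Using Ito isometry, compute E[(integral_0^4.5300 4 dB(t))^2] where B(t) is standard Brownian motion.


By Ito isometry: E[(int f dB)^2] = int f^2 dt
= 4^2 * 4.5300
= 16 * 4.5300 = 72.4800

72.4800


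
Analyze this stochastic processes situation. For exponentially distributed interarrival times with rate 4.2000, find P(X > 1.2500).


P(X > t) = exp(-lambda * t)
= exp(-4.2000 * 1.2500)
= exp(-5.2500) = 0.0052

0.0052


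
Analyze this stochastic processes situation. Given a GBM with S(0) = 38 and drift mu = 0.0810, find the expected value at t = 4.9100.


E[S(t)] = S(0) * exp(mu * t)
= 38 * exp(0.0810 * 4.9100)
= 38 * 1.4884
= 56.5597

56.5597


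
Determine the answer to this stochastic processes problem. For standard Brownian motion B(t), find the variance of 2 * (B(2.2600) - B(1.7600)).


Var(alpha*(B(t)-B(s))) = alpha^2 * (t-s)
= 2^2 * (2.2600 - 1.7600)
= 4 * 0.5000
= 2.0000

2.0000


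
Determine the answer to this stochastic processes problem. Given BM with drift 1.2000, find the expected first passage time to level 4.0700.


Expected first passage time = a/mu
= 4.0700/1.2000
= 3.3917

3.3917


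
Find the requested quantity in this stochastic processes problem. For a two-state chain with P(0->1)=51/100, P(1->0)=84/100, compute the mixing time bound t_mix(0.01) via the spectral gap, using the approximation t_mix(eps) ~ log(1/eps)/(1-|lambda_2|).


lambda_2 = |1 - p01 - p10| = |1 - 0.5100 - 0.8400| = 0.3500
t_mix ~ log(1/eps)/(1 - |lambda_2|)
= log(100)/(1 - 0.3500) = 4.6052/0.6500
= 7.0849

7.0849


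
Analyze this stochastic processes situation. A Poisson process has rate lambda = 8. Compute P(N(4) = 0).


P(N(t)=k) = (lambda*t)^k * exp(-lambda*t) / k!
lambda*t = 32
= 32^0 * exp(-32) / 0!
= 1 * 1.2664e-14 / 1
= 1.2664e-14

1.2664e-14


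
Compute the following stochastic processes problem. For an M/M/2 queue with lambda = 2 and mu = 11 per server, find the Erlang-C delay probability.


a = lambda/mu = 0.1818
rho = a/c = 0.0909
Erlang-C formula applied:
C(c,a) = 0.0152

0.0152


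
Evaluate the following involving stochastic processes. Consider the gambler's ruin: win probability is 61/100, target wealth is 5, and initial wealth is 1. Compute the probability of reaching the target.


Gambler's ruin formula:
r = q/p = 0.3900/0.6100 = 0.6393
P(win) = (1 - r^i)/(1 - r^N)
= (1 - 0.6393^1)/(1 - 0.6393^5)
= 0.4038

0.4038


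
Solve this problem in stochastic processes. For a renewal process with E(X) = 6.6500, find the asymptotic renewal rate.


Long-run renewal rate = 1/E(X)
= 1/6.6500
= 0.1504

0.1504


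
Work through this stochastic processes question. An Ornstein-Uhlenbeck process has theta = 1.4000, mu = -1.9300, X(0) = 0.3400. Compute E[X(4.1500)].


E[X(t)] = mu + (X(0) - mu)*exp(-theta*t)
= -1.9300 + (0.3400 - -1.9300)*exp(-1.4000*4.1500)
= -1.9300 + 2.2700 * 0.0030
= -1.9232

-1.9232


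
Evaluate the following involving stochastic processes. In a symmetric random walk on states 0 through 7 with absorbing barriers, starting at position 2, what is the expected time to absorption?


For symmetric RW on 0,...,N with absorbing barriers, E(i) = i*(N-i)
E(2) = 2 * 5 = 10

10


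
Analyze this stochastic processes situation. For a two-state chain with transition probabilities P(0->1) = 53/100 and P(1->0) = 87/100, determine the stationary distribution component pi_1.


Stationary distribution: pi_0 = p10/(p01+p10), pi_1 = p01/(p01+p10)
p01 = 0.5300, p10 = 0.8700
pi_1 = 0.3786

0.3786


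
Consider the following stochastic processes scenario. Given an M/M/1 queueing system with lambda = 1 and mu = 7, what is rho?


rho = lambda/mu
= 1/7
= 0.1429

0.1429


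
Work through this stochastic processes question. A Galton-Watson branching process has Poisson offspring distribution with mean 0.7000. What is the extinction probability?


Since mu = 0.7000 <= 1, extinction probability = 1.

1.0000


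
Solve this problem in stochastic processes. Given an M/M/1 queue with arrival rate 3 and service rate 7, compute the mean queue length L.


rho = 3/7 = 0.4286
L = rho/(1-rho)
= 0.4286/0.5714
= 0.7500

0.7500


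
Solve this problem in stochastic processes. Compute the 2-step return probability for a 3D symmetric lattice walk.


P(return in 2 steps) = P(reverse first step) = 1/(2d)
= 1/6
= 0.1667

0.1667


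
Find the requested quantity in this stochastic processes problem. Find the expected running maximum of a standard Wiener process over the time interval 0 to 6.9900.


E(max B(s)) = sqrt(2t/pi)
= sqrt(2*6.9900/pi)
= sqrt(4.4500)
= 2.1095

2.1095


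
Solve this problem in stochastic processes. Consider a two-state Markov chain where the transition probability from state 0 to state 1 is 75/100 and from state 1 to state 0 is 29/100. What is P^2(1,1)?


Computing P^2 by matrix multiplication.
P = [[0.2500, 0.7500], [0.2900, 0.7100]]
After raising P to the power 2:
P^2(1,1) = 0.7216

0.7216


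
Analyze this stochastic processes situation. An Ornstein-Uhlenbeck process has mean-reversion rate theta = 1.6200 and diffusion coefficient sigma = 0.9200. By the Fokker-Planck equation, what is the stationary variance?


Stationary variance = sigma^2 / (2*theta)
= 0.9200^2 / (2*1.6200)
= 0.8464 / 3.2400
= 0.2612

0.2612


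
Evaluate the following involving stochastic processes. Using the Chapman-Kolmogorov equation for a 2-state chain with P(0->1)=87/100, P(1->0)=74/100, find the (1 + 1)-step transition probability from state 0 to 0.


P^2 = P^1 * P^1
Computing via matrix multiplication of the transition matrix.
Entry (0,0) of P^2 = 0.6607

0.6607


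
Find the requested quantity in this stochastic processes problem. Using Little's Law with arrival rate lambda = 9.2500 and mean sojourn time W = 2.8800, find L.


Little's Law: L = lambda * W
= 9.2500 * 2.8800
= 26.6400

26.6400


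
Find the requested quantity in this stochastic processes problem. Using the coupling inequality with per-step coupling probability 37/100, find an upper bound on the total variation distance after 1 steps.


TV distance bound <= (1-delta)^n
= (1 - 0.3700)^1
= 0.6300^1
= 0.6300

0.6300


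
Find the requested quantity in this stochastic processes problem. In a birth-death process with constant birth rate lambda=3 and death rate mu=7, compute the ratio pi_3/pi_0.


For birth-death process, pi_n/pi_0 = (lambda/mu)^n
= (3/7)^3
= 0.0787

0.0787


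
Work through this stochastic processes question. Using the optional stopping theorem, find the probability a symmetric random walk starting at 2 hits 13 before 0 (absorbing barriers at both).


By optional stopping theorem: E(M at tau) = M(0) = 2
P(hit 13)*13 + P(hit 0)*0 = 2
P(hit 13) = (2 - 0)/(13 - 0) = 2/13 = 0.1538

0.1538


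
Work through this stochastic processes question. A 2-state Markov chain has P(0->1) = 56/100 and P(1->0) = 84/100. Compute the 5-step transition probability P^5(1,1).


Computing P^5 by matrix multiplication.
P = [[0.4400, 0.5600], [0.8400, 0.1600]]
After raising P to the power 5:
P^5(1,1) = 0.3939

0.3939


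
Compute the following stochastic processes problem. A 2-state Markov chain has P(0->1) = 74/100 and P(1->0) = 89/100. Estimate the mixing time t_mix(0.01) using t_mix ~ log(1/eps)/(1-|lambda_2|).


lambda_2 = |1 - p01 - p10| = |1 - 0.7400 - 0.8900| = 0.6300
t_mix ~ log(1/eps)/(1 - |lambda_2|)
= log(100)/(1 - 0.6300) = 4.6052/0.3700
= 12.4464

12.4464


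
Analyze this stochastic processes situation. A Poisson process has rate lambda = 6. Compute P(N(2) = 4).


P(N(t)=k) = (lambda*t)^k * exp(-lambda*t) / k!
lambda*t = 12
= 12^4 * exp(-12) / 4!
= 20736 * 6.1442e-06 / 24
= 0.0053

0.0053


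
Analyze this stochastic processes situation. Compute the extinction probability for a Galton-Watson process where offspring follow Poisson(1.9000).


Since mu = 1.9000 > 1, extinction prob q < 1.
Solve s = exp(mu*(s-1)) iteratively.
q = 0.2328

0.2328


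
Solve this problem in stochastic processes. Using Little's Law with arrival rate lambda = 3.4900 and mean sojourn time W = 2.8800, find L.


Little's Law: L = lambda * W
= 3.4900 * 2.8800
= 10.0512

10.0512


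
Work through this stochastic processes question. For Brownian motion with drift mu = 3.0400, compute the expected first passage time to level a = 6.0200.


Expected first passage time = a/mu
= 6.0200/3.0400
= 1.9803

1.9803


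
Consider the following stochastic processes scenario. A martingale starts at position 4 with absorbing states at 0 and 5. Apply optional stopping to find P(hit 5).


By optional stopping theorem: E(M at tau) = M(0) = 4
P(hit 5)*5 + P(hit 0)*0 = 4
P(hit 5) = (4 - 0)/(5 - 0) = 4/5 = 0.8000

0.8000


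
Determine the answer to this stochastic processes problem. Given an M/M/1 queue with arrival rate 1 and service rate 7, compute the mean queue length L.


rho = 1/7 = 0.1429
L = rho/(1-rho)
= 0.1429/0.8571
= 0.1667

0.1667


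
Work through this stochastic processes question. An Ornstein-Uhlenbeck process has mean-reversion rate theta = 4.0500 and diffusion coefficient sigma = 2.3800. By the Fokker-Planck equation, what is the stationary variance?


Stationary variance = sigma^2 / (2*theta)
= 2.3800^2 / (2*4.0500)
= 5.6644 / 8.1000
= 0.6993

0.6993


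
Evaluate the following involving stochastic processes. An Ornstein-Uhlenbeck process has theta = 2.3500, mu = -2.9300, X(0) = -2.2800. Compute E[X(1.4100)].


E[X(t)] = mu + (X(0) - mu)*exp(-theta*t)
= -2.9300 + (-2.2800 - -2.9300)*exp(-2.3500*1.4100)
= -2.9300 + 0.6500 * 0.0364
= -2.9063

-2.9063


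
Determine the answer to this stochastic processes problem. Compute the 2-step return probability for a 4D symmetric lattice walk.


P(return in 2 steps) = P(reverse first step) = 1/(2d)
= 1/8
= 0.1250

0.1250


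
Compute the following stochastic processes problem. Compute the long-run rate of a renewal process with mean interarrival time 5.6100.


Long-run renewal rate = 1/E(X)
= 1/5.6100
= 0.1783

0.1783


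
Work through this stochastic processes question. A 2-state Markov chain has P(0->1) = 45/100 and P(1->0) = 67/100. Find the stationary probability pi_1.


Stationary distribution: pi_0 = p10/(p01+p10), pi_1 = p01/(p01+p10)
p01 = 0.4500, p10 = 0.6700
pi_1 = 0.4018

0.4018


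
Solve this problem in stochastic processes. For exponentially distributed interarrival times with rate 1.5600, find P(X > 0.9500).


P(X > t) = exp(-lambda * t)
= exp(-1.5600 * 0.9500)
= exp(-1.4820) = 0.2272

0.2272


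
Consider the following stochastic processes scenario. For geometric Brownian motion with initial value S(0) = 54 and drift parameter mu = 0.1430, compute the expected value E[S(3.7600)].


E[S(t)] = S(0) * exp(mu * t)
= 54 * exp(0.1430 * 3.7600)
= 54 * 1.7120
= 92.4496

92.4496


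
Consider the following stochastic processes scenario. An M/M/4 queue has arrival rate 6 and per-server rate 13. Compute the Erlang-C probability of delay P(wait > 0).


a = lambda/mu = 0.4615
rho = a/c = 0.1154
Erlang-C formula applied:
C(c,a) = 0.0013

0.0013


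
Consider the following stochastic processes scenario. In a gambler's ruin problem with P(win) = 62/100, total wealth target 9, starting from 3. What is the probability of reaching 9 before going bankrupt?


Gambler's ruin formula:
r = q/p = 0.3800/0.6200 = 0.6129
P(win) = (1 - r^i)/(1 - r^N)
= (1 - 0.6129^3)/(1 - 0.6129^9)
= 0.7793

0.7793


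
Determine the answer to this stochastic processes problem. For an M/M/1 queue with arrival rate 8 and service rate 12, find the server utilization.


rho = lambda/mu
= 8/12
= 0.6667

0.6667


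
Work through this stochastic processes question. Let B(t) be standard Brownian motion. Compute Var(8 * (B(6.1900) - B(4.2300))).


Var(alpha*(B(t)-B(s))) = alpha^2 * (t-s)
= 8^2 * (6.1900 - 4.2300)
= 64 * 1.9600
= 125.4400

125.4400


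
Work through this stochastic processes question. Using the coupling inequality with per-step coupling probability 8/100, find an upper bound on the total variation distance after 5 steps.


TV distance bound <= (1-delta)^n
= (1 - 0.0800)^5
= 0.9200^5
= 0.6591

0.6591


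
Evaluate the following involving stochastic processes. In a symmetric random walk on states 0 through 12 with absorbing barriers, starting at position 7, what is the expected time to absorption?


For symmetric RW on 0,...,N with absorbing barriers, E(i) = i*(N-i)
E(7) = 7 * 5 = 35

35


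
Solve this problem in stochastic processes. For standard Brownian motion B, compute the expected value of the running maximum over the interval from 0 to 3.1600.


E(max B(s)) = sqrt(2t/pi)
= sqrt(2*3.1600/pi)
= sqrt(2.0117)
= 1.4184

1.4184


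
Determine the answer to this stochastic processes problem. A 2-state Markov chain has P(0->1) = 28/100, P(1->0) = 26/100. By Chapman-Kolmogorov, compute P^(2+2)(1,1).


P^4 = P^2 * P^2
Computing via matrix multiplication of the transition matrix.
Entry (1,1) of P^4 = 0.5401

0.5401


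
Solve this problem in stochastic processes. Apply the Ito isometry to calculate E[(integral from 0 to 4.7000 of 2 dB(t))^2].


By Ito isometry: E[(int f dB)^2] = int f^2 dt
= 2^2 * 4.7000
= 4 * 4.7000 = 18.8000

18.8000


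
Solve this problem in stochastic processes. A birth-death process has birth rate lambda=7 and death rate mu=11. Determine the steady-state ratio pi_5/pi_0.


For birth-death process, pi_n/pi_0 = (lambda/mu)^n
= (7/11)^5
= 0.1044

0.1044


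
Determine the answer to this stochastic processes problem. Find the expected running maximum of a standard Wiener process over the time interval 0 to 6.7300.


E(max B(s)) = sqrt(2t/pi)
= sqrt(2*6.7300/pi)
= sqrt(4.2845)
= 2.0699

2.0699


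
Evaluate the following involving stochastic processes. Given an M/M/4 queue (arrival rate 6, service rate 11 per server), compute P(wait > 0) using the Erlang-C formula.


a = lambda/mu = 0.5455
rho = a/c = 0.1364
Erlang-C formula applied:
C(c,a) = 0.0025

0.0025


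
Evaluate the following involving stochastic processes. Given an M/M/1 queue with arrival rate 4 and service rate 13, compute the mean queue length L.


rho = 4/13 = 0.3077
L = rho/(1-rho)
= 0.3077/0.6923
= 0.4444

0.4444


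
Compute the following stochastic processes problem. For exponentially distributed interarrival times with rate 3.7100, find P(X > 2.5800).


P(X > t) = exp(-lambda * t)
= exp(-3.7100 * 2.5800)
= exp(-9.5718) = 6.9666e-05

6.9666e-05


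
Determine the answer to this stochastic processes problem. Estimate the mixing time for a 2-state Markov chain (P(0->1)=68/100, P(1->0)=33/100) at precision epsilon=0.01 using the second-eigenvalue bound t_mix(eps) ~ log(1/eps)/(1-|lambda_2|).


lambda_2 = |1 - p01 - p10| = |1 - 0.6800 - 0.3300| = 0.0100
t_mix ~ log(1/eps)/(1 - |lambda_2|)
= log(100)/(1 - 0.0100) = 4.6052/0.9900
= 4.6517

4.6517


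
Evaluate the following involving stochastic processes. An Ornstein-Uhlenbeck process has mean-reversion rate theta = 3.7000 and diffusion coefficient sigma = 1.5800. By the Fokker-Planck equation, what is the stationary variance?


Stationary variance = sigma^2 / (2*theta)
= 1.5800^2 / (2*3.7000)
= 2.4964 / 7.4000
= 0.3374

0.3374


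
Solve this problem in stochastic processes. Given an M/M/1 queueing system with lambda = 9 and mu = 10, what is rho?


rho = lambda/mu
= 9/10
= 0.9000

0.9000


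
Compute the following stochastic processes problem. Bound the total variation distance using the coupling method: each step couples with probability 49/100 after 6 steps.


TV distance bound <= (1-delta)^n
= (1 - 0.4900)^6
= 0.5100^6
= 0.0176

0.0176


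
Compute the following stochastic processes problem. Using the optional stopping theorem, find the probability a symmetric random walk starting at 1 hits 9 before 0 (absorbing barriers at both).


By optional stopping theorem: E(M at tau) = M(0) = 1
P(hit 9)*9 + P(hit 0)*0 = 1
P(hit 9) = (1 - 0)/(9 - 0) = 1/9 = 0.1111

0.1111


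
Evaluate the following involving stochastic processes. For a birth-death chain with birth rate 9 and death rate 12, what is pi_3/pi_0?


For birth-death process, pi_n/pi_0 = (lambda/mu)^n
= (9/12)^3
= 0.4219

0.4219


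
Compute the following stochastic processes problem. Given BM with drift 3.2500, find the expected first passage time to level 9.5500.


Expected first passage time = a/mu
= 9.5500/3.2500
= 2.9385

2.9385


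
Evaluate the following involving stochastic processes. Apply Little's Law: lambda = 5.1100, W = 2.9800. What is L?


Little's Law: L = lambda * W
= 5.1100 * 2.9800
= 15.2278

15.2278


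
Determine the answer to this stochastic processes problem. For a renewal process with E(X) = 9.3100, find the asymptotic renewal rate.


Long-run renewal rate = 1/E(X)
= 1/9.3100
= 0.1074

0.1074


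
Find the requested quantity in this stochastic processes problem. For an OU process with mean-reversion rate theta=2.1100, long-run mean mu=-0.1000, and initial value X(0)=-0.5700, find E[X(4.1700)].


E[X(t)] = mu + (X(0) - mu)*exp(-theta*t)
= -0.1000 + (-0.5700 - -0.1000)*exp(-2.1100*4.1700)
= -0.1000 + -0.4700 * 1.5093e-04
= -0.1001

-0.1001


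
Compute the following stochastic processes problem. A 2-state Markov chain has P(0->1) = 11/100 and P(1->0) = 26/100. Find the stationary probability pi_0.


Stationary distribution: pi_0 = p10/(p01+p10), pi_1 = p01/(p01+p10)
p01 = 0.1100, p10 = 0.2600
pi_0 = 0.7027

0.7027


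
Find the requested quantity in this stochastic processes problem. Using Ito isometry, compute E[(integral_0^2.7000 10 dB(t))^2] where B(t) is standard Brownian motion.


By Ito isometry: E[(int f dB)^2] = int f^2 dt
= 10^2 * 2.7000
= 100 * 2.7000 = 270.0000

270.0000


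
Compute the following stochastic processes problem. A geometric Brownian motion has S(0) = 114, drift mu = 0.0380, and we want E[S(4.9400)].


E[S(t)] = S(0) * exp(mu * t)
= 114 * exp(0.0380 * 4.9400)
= 114 * 1.2065
= 137.5405

137.5405


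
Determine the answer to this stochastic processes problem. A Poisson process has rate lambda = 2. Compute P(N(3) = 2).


P(N(t)=k) = (lambda*t)^k * exp(-lambda*t) / k!
lambda*t = 6
= 6^2 * exp(-6) / 2!
= 36 * 0.0025 / 2
= 0.0446

0.0446


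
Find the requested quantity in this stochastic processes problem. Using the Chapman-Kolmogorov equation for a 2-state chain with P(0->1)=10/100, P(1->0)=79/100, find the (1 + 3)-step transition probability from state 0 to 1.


P^4 = P^1 * P^3
Computing via matrix multiplication of the transition matrix.
Entry (0,1) of P^4 = 0.1123

0.1123


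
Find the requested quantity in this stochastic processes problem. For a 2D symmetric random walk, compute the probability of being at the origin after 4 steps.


P = C(4,2)^2 / 4^4
= 6^2 / 256
= 36 / 256
= 0.1406

0.1406


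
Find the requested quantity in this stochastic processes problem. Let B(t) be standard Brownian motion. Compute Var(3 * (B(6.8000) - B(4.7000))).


Var(alpha*(B(t)-B(s))) = alpha^2 * (t-s)
= 3^2 * (6.8000 - 4.7000)
= 9 * 2.1000
= 18.9000

18.9000


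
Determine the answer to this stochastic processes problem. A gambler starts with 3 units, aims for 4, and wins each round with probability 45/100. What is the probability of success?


Gambler's ruin formula:
r = q/p = 0.5500/0.4500 = 1.2222
P(win) = (1 - r^i)/(1 - r^N)
= (1 - 1.2222^3)/(1 - 1.2222^4)
= 0.6705

0.6705


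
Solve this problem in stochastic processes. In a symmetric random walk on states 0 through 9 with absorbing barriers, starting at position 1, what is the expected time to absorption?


For symmetric RW on 0,...,N with absorbing barriers, E(i) = i*(N-i)
E(1) = 1 * 8 = 8

8


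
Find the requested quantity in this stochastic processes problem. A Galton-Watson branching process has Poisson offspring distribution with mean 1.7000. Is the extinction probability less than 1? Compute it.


Since mu = 1.7000 > 1, extinction prob q < 1.
Solve s = exp(mu*(s-1)) iteratively.
q = 0.3088

0.3088


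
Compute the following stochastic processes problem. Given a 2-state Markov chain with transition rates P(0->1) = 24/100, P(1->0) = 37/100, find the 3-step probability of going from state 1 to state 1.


Computing P^3 by matrix multiplication.
P = [[0.7600, 0.2400], [0.3700, 0.6300]]
After raising P to the power 3:
P^3(1,1) = 0.4294

0.4294


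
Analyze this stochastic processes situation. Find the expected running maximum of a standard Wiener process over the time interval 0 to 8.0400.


E(max B(s)) = sqrt(2t/pi)
= sqrt(2*8.0400/pi)
= sqrt(5.1184)
= 2.2624

2.2624


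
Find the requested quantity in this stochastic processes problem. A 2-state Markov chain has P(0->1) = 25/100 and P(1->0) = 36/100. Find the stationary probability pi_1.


Stationary distribution: pi_0 = p10/(p01+p10), pi_1 = p01/(p01+p10)
p01 = 0.2500, p10 = 0.3600
pi_1 = 0.4098

0.4098


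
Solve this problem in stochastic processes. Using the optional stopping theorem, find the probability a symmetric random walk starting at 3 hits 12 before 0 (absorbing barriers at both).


By optional stopping theorem: E(M at tau) = M(0) = 3
P(hit 12)*12 + P(hit 0)*0 = 3
P(hit 12) = (3 - 0)/(12 - 0) = 1/4 = 0.2500

0.2500
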